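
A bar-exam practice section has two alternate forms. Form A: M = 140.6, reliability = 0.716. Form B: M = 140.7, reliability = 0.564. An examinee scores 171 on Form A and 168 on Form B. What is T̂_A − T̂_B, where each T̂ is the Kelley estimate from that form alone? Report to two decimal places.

T̂_A = 0.716(171) + 0.284(140.6) = 162.3664
T̂_B = 0.564(168) + 0.436(140.7) = 156.0972
T̂_A − T̂_B = 6.2692

6.27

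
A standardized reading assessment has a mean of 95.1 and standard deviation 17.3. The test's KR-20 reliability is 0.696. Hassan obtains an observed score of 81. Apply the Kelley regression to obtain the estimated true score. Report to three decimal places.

Kelley's formula gives T̂ = 0.696·81 + 0.304·95.1 = 56.376 + 28.9104 = 85.2864.

85.286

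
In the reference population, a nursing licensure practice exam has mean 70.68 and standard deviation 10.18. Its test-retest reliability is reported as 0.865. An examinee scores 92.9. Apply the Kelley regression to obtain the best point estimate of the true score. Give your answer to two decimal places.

89.90

T̂ = ρX + (1 − ρ)μ
  = 0.865 × 92.9 + 0.135 × 70.68
  = 80.3585 + 9.54180
  = 89.900
  ≈ 89.90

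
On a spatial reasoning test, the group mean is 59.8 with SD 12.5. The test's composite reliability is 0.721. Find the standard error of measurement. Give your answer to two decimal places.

6.60

SEM = SD · √(1 − ρ) = 12.5 × √0.279 = 12.5 × 0.5282 = 6.603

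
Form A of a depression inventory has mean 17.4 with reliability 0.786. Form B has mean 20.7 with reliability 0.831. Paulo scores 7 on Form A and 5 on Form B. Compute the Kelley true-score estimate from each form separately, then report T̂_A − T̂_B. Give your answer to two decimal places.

1.57

T̂_A = 0.786(7) + 0.214(17.4) = 9.2256
T̂_B = 0.831(5) + 0.169(20.7) = 7.6533
T̂_A − T̂_B = 1.5723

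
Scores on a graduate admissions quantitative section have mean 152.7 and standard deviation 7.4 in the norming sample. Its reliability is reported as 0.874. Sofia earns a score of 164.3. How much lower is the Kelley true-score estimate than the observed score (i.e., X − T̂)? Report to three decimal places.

1.462

T̂ = 0.874(164.3) + 0.126(152.7) = 143.5982 + 19.2402 = 162.83840 → 162.8384
X − T̂ = 164.3 − 162.8384 = 1.4616 → 1.462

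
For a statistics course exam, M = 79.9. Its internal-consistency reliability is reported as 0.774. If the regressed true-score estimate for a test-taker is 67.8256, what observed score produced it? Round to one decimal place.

T̂ = ρX + (1 − ρ)μ  ⇒  X = (T̂ − (1 − ρ)μ) / ρ
X = (67.8256 − 0.226 × 79.9) / 0.774 = (67.8256 − 18.0574) / 0.774 = 49.7682 / 0.774 = 64.300

64.3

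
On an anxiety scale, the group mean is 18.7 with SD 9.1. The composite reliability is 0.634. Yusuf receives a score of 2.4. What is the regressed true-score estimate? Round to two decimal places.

Weight the observed score by reliability and the mean by (1 − reliability): T̂ = 0.634·2.4 + 0.366·18.7 = 1.5216 + 6.8442 = 8.366.

8.37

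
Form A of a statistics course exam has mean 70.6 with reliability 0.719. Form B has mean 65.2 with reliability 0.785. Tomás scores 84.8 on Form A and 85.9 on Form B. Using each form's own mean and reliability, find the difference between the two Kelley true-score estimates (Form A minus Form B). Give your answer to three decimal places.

-0.640

T̂_A = 0.719(84.8) + 0.281(70.6) = 80.80980
T̂_B = 0.785(85.9) + 0.215(65.2) = 81.44950
T̂_A − T̂_B = -0.63970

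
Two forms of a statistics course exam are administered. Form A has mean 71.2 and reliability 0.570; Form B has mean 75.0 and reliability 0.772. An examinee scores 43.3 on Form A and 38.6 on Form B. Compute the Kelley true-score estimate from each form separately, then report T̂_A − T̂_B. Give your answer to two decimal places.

T̂_A = 0.570(43.3) + 0.430(71.2) = 55.2970
T̂_B = 0.772(38.6) + 0.228(75.0) = 46.8992
T̂_A − T̂_B = 8.3978

8.40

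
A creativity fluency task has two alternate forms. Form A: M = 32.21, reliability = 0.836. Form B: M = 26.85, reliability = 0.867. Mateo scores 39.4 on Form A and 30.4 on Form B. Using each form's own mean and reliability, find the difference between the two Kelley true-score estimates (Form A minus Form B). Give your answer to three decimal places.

8.293

T̂_A = 0.836(39.4) + 0.164(32.21) = 38.22084
T̂_B = 0.867(30.4) + 0.133(26.85) = 29.92785
T̂_A − T̂_B = 8.29299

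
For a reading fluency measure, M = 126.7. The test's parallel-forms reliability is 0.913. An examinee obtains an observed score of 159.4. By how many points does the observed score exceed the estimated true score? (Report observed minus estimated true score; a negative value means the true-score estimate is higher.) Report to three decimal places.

2.845

Regress the observed score toward the mean by the unreliability: T̂ = 0.913·159.4 + 0.087·126.7 = 145.5322 + 11.0229 = 156.55510.
X − T̂ = 159.4 − 156.5551 = 2.8449 → 2.845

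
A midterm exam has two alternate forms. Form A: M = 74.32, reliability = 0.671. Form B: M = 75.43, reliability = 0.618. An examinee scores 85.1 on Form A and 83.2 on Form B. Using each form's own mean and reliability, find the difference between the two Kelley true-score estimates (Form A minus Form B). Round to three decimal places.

1.322

T̂_A = 0.671(85.1) + 0.329(74.32) = 81.55338
T̂_B = 0.618(83.2) + 0.382(75.43) = 80.23186
T̂_A − T̂_B = 1.32152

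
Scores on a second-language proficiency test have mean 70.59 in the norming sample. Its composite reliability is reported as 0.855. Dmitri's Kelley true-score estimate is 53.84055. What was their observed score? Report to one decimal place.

51.0

T̂ = ρX + (1 − ρ)μ  ⇒  X = (T̂ − (1 − ρ)μ) / ρ
X = (53.84055 − 0.145 × 70.59) / 0.855 = (53.84055 − 10.23555) / 0.855 = 43.60500 / 0.855 = 51.000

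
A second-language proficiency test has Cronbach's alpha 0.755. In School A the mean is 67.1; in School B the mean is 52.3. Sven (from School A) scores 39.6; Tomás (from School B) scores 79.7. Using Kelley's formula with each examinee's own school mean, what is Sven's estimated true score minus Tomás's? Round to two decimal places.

-26.65

T̂_Sven = 0.755(39.6) + 0.245(67.1) = 46.3375
T̂_Tomás = 0.755(79.7) + 0.245(52.3) = 72.9870
Difference = 46.3375 − 72.9870 = -26.6495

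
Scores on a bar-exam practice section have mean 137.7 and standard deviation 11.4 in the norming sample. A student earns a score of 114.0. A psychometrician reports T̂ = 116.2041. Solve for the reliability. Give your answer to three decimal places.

T̂ = ρX + (1 − ρ)μ  ⇒  T̂ − μ = ρ(X − μ)
ρ = (T̂ − μ)/(X − μ) = (116.2041 − 137.7) / (114.0 − 137.7) = -21.4959 / -23.7 = 0.90700

0.907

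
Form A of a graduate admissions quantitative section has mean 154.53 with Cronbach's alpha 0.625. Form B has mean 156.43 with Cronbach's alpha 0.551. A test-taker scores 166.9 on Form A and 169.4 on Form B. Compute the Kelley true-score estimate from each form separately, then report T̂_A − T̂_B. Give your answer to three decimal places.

-1.315

T̂_A = 0.625(166.9) + 0.375(154.53) = 162.26125
T̂_B = 0.551(169.4) + 0.449(156.43) = 163.57647
T̂_A − T̂_B = -1.31522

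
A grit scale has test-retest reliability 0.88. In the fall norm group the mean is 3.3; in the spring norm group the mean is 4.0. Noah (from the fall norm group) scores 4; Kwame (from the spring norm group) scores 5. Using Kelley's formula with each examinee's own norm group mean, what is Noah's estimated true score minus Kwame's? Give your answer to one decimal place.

-1.0

T̂_Noah = 0.88(4) + 0.12(3.3) = 3.916
T̂_Kwame = 0.88(5) + 0.12(4.0) = 4.880
Difference = 3.916 − 4.880 = -0.964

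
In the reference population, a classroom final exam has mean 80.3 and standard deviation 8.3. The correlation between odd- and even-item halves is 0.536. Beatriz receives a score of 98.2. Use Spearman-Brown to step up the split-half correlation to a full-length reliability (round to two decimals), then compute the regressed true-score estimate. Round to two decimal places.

92.83

Spearman-Brown: ρ = 2r/(1 + r) = 2(0.536)/(1 + 0.536) = 1.0720/1.536 = 0.6979 → 0.70
T̂ = 0.70(98.2) + 0.30(80.3) = 68.740 + 24.090 = 92.830 → 92.83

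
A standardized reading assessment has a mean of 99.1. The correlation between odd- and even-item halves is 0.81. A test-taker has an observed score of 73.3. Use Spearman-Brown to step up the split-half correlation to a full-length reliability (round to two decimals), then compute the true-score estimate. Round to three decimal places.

75.880

Spearman-Brown: ρ = 2r/(1 + r) = 2(0.81)/(1 + 0.81) = 1.620/1.81 = 0.8950 → 0.90
T̂ = 0.90(73.3) + 0.10(99.1) = 65.970 + 9.910 = 75.8800 → 75.880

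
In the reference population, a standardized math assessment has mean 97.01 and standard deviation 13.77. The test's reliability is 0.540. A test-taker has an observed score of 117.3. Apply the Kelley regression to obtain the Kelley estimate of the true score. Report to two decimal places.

T̂ = 0.540(117.3) + 0.460(97.01) = 63.3420 + 44.62460 = 107.967 → 107.97

107.97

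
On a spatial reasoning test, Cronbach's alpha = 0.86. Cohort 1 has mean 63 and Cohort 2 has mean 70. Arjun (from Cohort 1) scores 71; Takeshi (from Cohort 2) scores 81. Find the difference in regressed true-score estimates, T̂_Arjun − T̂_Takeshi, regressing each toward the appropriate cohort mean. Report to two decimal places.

-9.58

T̂_Arjun = 0.86(71) + 0.14(63) = 69.8800
T̂_Takeshi = 0.86(81) + 0.14(70) = 79.4600
Difference = 69.8800 − 79.4600 = -9.5800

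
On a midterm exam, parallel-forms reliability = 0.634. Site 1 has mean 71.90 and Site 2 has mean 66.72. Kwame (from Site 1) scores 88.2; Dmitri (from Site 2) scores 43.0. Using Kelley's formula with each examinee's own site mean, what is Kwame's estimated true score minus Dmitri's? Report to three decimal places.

30.553

T̂_Kwame = 0.634(88.2) + 0.366(71.90) = 82.23420
T̂_Dmitri = 0.634(43.0) + 0.366(66.72) = 51.68152
Difference = 82.23420 − 51.68152 = 30.55268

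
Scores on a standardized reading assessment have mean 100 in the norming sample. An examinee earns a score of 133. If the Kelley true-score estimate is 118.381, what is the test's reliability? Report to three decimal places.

0.557

T̂ = ρX + (1 − ρ)μ  ⇒  T̂ − μ = ρ(X − μ)
ρ = (T̂ − μ)/(X − μ) = (118.381 − 100) / (133 − 100) = 18.381 / 33.0 = 0.55700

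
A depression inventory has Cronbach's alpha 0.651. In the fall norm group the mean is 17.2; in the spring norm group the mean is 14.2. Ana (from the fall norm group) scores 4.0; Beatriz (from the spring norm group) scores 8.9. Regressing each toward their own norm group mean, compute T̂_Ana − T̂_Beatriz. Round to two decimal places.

-2.14

T̂_Ana = 0.651(4.0) + 0.349(17.2) = 8.6068
T̂_Beatriz = 0.651(8.9) + 0.349(14.2) = 10.7497
Difference = 8.6068 − 10.7497 = -2.1429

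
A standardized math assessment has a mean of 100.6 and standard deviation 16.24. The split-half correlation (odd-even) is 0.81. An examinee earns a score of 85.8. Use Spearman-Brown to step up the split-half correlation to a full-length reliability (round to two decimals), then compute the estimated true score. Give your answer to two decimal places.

87.28

Spearman-Brown: ρ = 2r/(1 + r) = 2(0.81)/(1 + 0.81) = 1.620/1.81 = 0.8950 → 0.90
T̂ = 0.90(85.8) + 0.10(100.6) = 77.220 + 10.060 = 87.280 → 87.28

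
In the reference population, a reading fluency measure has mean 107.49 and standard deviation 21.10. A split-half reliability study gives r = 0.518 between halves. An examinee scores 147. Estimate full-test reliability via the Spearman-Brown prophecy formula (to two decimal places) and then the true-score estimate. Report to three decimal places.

Spearman-Brown: ρ = 2r/(1 + r) = 2(0.518)/(1 + 0.518) = 1.0360/1.518 = 0.6825 → 0.68
Kelley's formula gives T̂ = 0.68·147 + 0.32·107.49 = 99.96 + 34.3968 = 134.3568.

134.357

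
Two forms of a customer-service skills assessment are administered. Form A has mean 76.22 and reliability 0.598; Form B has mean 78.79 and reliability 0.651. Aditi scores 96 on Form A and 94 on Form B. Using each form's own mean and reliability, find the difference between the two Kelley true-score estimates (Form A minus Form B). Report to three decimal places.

T̂_A = 0.598(96) + 0.402(76.22) = 88.04844
T̂_B = 0.651(94) + 0.349(78.79) = 88.69171
T̂_A − T̂_B = -0.64327

-0.643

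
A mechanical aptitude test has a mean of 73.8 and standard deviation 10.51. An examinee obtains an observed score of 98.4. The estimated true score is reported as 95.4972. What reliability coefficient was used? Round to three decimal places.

T̂ = ρX + (1 − ρ)μ  ⇒  T̂ − μ = ρ(X − μ)
ρ = (T̂ − μ)/(X − μ) = (95.4972 − 73.8) / (98.4 − 73.8) = 21.6972 / 24.6 = 0.88200

0.882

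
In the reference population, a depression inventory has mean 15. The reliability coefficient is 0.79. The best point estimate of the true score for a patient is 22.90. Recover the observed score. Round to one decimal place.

T̂ = ρX + (1 − ρ)μ  ⇒  X = (T̂ − (1 − ρ)μ) / ρ
X = (22.90 − 0.21 × 15) / 0.79 = (22.90 − 3.15) / 0.79 = 19.75 / 0.79 = 25.000

25.0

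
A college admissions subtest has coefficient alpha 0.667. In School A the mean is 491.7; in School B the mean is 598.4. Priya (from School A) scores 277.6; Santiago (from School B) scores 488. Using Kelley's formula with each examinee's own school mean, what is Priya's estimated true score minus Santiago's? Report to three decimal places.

T̂_Priya = 0.667(277.6) + 0.333(491.7) = 348.89530
T̂_Santiago = 0.667(488) + 0.333(598.4) = 524.76320
Difference = 348.89530 − 524.76320 = -175.86790

-175.868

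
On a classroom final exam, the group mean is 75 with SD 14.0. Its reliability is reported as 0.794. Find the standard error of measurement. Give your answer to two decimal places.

6.35

SEM = SD · √(1 − ρ) = 14.0 × √0.206 = 14.0 × 0.4539 = 6.354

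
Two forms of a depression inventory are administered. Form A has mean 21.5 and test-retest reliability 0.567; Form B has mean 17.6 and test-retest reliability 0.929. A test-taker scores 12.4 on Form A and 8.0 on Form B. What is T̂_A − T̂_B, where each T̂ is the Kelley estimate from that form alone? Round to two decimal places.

T̂_A = 0.567(12.4) + 0.433(21.5) = 16.3403
T̂_B = 0.929(8.0) + 0.071(17.6) = 8.6816
T̂_A − T̂_B = 7.6587

7.66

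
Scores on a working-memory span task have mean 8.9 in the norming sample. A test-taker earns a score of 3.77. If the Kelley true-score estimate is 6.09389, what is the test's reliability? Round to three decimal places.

0.547

T̂ = ρX + (1 − ρ)μ  ⇒  T̂ − μ = ρ(X − μ)
ρ = (T̂ − μ)/(X − μ) = (6.09389 − 8.9) / (3.77 − 8.9) = -2.80611 / -5.13 = 0.54700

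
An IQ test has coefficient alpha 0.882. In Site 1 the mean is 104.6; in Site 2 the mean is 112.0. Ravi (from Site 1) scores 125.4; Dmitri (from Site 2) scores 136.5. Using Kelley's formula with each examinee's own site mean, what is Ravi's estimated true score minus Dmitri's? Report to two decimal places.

-10.66

T̂_Ravi = 0.882(125.4) + 0.118(104.6) = 122.9456
T̂_Dmitri = 0.882(136.5) + 0.118(112.0) = 133.6090
Difference = 122.9456 − 133.6090 = -10.6634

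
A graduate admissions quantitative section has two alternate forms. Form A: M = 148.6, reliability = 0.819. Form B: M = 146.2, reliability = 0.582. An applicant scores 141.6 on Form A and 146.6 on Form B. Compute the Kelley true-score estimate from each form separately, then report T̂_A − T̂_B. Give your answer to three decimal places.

-3.566

T̂_A = 0.819(141.6) + 0.181(148.6) = 142.86700
T̂_B = 0.582(146.6) + 0.418(146.2) = 146.43280
T̂_A − T̂_B = -3.56580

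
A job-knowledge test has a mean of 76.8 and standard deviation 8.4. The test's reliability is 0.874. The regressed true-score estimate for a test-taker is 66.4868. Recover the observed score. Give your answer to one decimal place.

T̂ = ρX + (1 − ρ)μ  ⇒  X = (T̂ − (1 − ρ)μ) / ρ
X = (66.4868 − 0.126 × 76.8) / 0.874 = (66.4868 − 9.6768) / 0.874 = 56.8100 / 0.874 = 65.000

65.0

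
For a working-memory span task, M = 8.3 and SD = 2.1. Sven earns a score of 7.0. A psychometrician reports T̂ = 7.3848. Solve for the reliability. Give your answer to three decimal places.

0.704

T̂ = ρX + (1 − ρ)μ  ⇒  T̂ − μ = ρ(X − μ)
ρ = (T̂ − μ)/(X − μ) = (7.3848 − 8.3) / (7.0 − 8.3) = -0.9152 / -1.3 = 0.70400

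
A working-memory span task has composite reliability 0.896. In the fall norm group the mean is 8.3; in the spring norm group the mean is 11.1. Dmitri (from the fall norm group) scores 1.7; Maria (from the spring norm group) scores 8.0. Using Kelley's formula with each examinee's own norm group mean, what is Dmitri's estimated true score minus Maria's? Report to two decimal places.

T̂_Dmitri = 0.896(1.7) + 0.104(8.3) = 2.3864
T̂_Maria = 0.896(8.0) + 0.104(11.1) = 8.3224
Difference = 2.3864 − 8.3224 = -5.9360

-5.94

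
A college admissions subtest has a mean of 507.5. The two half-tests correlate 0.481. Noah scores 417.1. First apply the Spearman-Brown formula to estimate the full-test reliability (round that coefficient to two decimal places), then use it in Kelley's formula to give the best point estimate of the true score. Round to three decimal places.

Spearman-Brown: ρ = 2r/(1 + r) = 2(0.481)/(1 + 0.481) = 0.9620/1.481 = 0.6496 → 0.65
Regress the observed score toward the mean by the unreliability: T̂ = 0.65·417.1 + 0.35·507.5 = 271.115 + 177.625 = 448.7400.

448.740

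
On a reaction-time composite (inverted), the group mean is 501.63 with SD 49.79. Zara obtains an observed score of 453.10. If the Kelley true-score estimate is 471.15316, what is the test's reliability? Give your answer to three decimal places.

0.628

T̂ = ρX + (1 − ρ)μ  ⇒  T̂ − μ = ρ(X − μ)
ρ = (T̂ − μ)/(X − μ) = (471.15316 − 501.63) / (453.10 − 501.63) = -30.47684 / -48.53 = 0.62800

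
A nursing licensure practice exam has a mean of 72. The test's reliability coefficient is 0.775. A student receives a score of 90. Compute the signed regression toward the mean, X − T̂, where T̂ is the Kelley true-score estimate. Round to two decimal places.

4.05

Kelley's formula gives T̂ = 0.775·90 + 0.225·72 = 69.750 + 16.200 = 85.9500.
X − T̂ = 90 − 85.950 = 4.050 → 4.05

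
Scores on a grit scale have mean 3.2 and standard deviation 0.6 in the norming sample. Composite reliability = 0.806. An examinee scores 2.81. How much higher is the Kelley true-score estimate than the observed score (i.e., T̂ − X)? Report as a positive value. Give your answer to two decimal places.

T̂ = ρX + (1 − ρ)μ
  = 0.806 × 2.81 + 0.194 × 3.2
  = 2.26486 + 0.6208
  = 2.8857
  ≈ 2.886
T̂ − X = 2.886 − 2.81 = 0.076 → 0.08

0.08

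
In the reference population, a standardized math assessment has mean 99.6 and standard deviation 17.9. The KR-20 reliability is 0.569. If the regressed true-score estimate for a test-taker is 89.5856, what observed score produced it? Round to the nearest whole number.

82

T̂ = ρX + (1 − ρ)μ  ⇒  X = (T̂ − (1 − ρ)μ) / ρ
X = (89.5856 − 0.431 × 99.6) / 0.569 = (89.5856 − 42.9276) / 0.569 = 46.6580 / 0.569 = 82.00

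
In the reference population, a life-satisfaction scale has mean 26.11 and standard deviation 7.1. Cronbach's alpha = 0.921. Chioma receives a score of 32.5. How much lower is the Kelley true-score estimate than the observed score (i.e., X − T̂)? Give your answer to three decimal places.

Regress the observed score toward the mean by the unreliability: T̂ = 0.921·32.5 + 0.079·26.11 = 29.9325 + 2.06269 = 31.99519.
X − T̂ = 32.5 − 31.9952 = 0.5048 → 0.505

0.505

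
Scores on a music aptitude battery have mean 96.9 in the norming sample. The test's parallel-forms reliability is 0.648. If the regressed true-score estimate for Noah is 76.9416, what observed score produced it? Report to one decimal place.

66.1

T̂ = ρX + (1 − ρ)μ  ⇒  X = (T̂ − (1 − ρ)μ) / ρ
X = (76.9416 − 0.352 × 96.9) / 0.648 = (76.9416 − 34.1088) / 0.648 = 42.8328 / 0.648 = 66.100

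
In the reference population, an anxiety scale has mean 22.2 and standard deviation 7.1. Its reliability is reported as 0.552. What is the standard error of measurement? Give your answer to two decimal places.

4.75

SEM = SD · √(1 − ρ) = 7.1 × √0.448 = 7.1 × 0.6693 = 4.752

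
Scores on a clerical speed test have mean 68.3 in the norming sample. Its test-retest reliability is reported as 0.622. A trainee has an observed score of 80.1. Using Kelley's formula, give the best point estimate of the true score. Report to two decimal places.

75.64

T̂ = ρX + (1 − ρ)μ
  = 0.622 × 80.1 + 0.378 × 68.3
  = 49.8222 + 25.8174
  = 75.640
  ≈ 75.64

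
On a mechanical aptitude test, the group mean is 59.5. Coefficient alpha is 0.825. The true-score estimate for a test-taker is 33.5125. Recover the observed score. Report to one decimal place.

T̂ = ρX + (1 − ρ)μ  ⇒  X = (T̂ − (1 − ρ)μ) / ρ
X = (33.5125 − 0.175 × 59.5) / 0.825 = (33.5125 − 10.4125) / 0.825 = 23.1000 / 0.825 = 28.000

28.0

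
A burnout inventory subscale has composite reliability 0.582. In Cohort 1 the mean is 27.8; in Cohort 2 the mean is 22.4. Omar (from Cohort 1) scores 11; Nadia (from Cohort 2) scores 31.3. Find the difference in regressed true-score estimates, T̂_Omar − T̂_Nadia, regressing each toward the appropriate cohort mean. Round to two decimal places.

-9.56

T̂_Omar = 0.582(11) + 0.418(27.8) = 18.0224
T̂_Nadia = 0.582(31.3) + 0.418(22.4) = 27.5798
Difference = 18.0224 − 27.5798 = -9.5574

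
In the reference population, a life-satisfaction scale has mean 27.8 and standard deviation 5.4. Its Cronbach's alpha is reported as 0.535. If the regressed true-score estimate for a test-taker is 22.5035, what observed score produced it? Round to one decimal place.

T̂ = ρX + (1 − ρ)μ  ⇒  X = (T̂ − (1 − ρ)μ) / ρ
X = (22.5035 − 0.465 × 27.8) / 0.535 = (22.5035 − 12.9270) / 0.535 = 9.5765 / 0.535 = 17.900

17.9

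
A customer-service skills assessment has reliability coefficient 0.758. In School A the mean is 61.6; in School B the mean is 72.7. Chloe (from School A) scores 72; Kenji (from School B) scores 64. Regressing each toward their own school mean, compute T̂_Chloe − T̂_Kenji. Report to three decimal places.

3.378

T̂_Chloe = 0.758(72) + 0.242(61.6) = 69.48320
T̂_Kenji = 0.758(64) + 0.242(72.7) = 66.10540
Difference = 69.48320 − 66.10540 = 3.37780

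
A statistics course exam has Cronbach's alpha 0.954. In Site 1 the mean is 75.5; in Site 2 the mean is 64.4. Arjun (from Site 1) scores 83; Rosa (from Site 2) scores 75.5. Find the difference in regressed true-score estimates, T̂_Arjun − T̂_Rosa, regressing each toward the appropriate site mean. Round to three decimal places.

7.666

T̂_Arjun = 0.954(83) + 0.046(75.5) = 82.65500
T̂_Rosa = 0.954(75.5) + 0.046(64.4) = 74.98940
Difference = 82.65500 − 74.98940 = 7.66560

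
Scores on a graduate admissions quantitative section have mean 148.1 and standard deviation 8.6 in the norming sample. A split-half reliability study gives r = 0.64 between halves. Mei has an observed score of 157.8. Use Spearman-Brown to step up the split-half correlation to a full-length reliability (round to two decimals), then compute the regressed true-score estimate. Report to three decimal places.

Spearman-Brown: ρ = 2r/(1 + r) = 2(0.64)/(1 + 0.64) = 1.280/1.64 = 0.7805 → 0.78
T̂ = 0.78(157.8) + 0.22(148.1) = 123.084 + 32.582 = 155.6660 → 155.666

155.666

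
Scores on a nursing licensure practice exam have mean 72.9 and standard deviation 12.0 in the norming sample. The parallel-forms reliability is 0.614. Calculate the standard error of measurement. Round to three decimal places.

7.455

SEM = SD · √(1 − ρ) = 12.0 × √0.386 = 12.0 × 0.6213 = 7.4555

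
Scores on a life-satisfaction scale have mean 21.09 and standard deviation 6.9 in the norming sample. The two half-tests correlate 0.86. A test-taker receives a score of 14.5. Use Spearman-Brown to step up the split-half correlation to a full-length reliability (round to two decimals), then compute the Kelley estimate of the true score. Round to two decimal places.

15.03

Spearman-Brown: ρ = 2r/(1 + r) = 2(0.86)/(1 + 0.86) = 1.720/1.86 = 0.9247 → 0.92
T̂ = ρX + (1 − ρ)μ
  = 0.92 × 14.5 + 0.08 × 21.09
  = 13.340 + 1.6872
  = 15.027
  ≈ 15.03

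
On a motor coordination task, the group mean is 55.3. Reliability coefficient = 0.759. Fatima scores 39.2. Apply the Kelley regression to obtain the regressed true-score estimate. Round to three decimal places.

43.080

T̂ = 0.759(39.2) + 0.241(55.3) = 29.7528 + 13.3273 = 43.0801 → 43.080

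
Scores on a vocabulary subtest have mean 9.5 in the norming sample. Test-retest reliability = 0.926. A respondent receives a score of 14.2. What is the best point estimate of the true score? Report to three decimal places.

13.852

T̂ = 0.926(14.2) + 0.074(9.5) = 13.1492 + 0.7030 = 13.8522 → 13.852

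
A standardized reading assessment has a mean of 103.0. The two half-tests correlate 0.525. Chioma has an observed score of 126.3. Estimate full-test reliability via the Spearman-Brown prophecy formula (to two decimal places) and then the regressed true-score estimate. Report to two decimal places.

119.08

Spearman-Brown: ρ = 2r/(1 + r) = 2(0.525)/(1 + 0.525) = 1.0500/1.525 = 0.6885 → 0.69
T̂ = 0.69(126.3) + 0.31(103.0) = 87.147 + 31.930 = 119.077 → 119.08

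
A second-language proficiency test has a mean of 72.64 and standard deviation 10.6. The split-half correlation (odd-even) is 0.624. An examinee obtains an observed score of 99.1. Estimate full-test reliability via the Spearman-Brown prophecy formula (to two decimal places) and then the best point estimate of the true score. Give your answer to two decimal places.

93.01

Spearman-Brown: ρ = 2r/(1 + r) = 2(0.624)/(1 + 0.624) = 1.2480/1.624 = 0.7685 → 0.77
Regress the observed score toward the mean by the unreliability: T̂ = 0.77·99.1 + 0.23·72.64 = 76.307 + 16.7072 = 93.014.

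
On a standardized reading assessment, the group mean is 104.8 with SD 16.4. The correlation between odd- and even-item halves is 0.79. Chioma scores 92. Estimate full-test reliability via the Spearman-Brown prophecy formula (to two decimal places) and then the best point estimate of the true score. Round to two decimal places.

93.54

Spearman-Brown: ρ = 2r/(1 + r) = 2(0.79)/(1 + 0.79) = 1.580/1.79 = 0.8827 → 0.88
T̂ = ρX + (1 − ρ)μ
  = 0.88 × 92 + 0.12 × 104.8
  = 80.96 + 12.576
  = 93.536
  ≈ 93.54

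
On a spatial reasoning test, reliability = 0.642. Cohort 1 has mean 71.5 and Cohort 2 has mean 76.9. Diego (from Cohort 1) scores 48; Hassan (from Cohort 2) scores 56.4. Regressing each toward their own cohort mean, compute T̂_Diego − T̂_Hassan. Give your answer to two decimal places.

T̂_Diego = 0.642(48) + 0.358(71.5) = 56.4130
T̂_Hassan = 0.642(56.4) + 0.358(76.9) = 63.7390
Difference = 56.4130 − 63.7390 = -7.3260

-7.33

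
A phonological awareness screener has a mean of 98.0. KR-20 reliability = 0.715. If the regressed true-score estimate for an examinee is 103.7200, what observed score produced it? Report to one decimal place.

106.0

T̂ = ρX + (1 − ρ)μ  ⇒  X = (T̂ − (1 − ρ)μ) / ρ
X = (103.7200 − 0.285 × 98.0) / 0.715 = (103.7200 − 27.9300) / 0.715 = 75.7900 / 0.715 = 106.000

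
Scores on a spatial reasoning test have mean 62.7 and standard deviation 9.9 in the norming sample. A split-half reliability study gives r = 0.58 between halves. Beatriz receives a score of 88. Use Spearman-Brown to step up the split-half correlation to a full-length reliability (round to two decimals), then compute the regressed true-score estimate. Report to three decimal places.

81.169

Spearman-Brown: ρ = 2r/(1 + r) = 2(0.58)/(1 + 0.58) = 1.160/1.58 = 0.7342 → 0.73
T̂ = ρX + (1 − ρ)μ
  = 0.73 × 88 + 0.27 × 62.7
  = 64.24 + 16.929
  = 81.1690
  ≈ 81.169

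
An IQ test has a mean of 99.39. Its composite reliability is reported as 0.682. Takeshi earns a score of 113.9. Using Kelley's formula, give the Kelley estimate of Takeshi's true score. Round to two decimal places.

109.29

Kelley's formula gives T̂ = 0.682·113.9 + 0.318·99.39 = 77.6798 + 31.60602 = 109.286.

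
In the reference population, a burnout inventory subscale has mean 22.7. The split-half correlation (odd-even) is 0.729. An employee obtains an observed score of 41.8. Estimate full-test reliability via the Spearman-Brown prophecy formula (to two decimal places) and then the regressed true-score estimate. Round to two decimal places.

38.74

Spearman-Brown: ρ = 2r/(1 + r) = 2(0.729)/(1 + 0.729) = 1.4580/1.729 = 0.8433 → 0.84
T̂ = ρX + (1 − ρ)μ
  = 0.84 × 41.8 + 0.16 × 22.7
  = 35.112 + 3.632
  = 38.744
  ≈ 38.74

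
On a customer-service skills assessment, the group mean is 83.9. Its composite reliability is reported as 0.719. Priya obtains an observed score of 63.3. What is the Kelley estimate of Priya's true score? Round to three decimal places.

T̂ = ρX + (1 − ρ)μ
  = 0.719 × 63.3 + 0.281 × 83.9
  = 45.5127 + 23.5759
  = 69.0886
  ≈ 69.089

69.089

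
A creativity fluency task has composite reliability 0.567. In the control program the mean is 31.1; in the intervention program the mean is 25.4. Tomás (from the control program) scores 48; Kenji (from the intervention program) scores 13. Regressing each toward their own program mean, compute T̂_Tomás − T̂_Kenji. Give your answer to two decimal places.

22.31

T̂_Tomás = 0.567(48) + 0.433(31.1) = 40.6823
T̂_Kenji = 0.567(13) + 0.433(25.4) = 18.3692
Difference = 40.6823 − 18.3692 = 22.3131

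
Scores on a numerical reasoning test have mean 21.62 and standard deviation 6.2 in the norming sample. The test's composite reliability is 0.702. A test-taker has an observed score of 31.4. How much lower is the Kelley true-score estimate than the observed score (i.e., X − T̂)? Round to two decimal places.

2.91

T̂ = 0.702(31.4) + 0.298(21.62) = 22.0428 + 6.44276 = 28.4856 → 28.486
X − T̂ = 31.4 − 28.486 = 2.914 → 2.91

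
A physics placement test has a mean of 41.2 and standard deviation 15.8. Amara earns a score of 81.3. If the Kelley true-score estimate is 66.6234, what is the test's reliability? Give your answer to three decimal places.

0.634

T̂ = ρX + (1 − ρ)μ  ⇒  T̂ − μ = ρ(X − μ)
ρ = (T̂ − μ)/(X − μ) = (66.6234 − 41.2) / (81.3 − 41.2) = 25.4234 / 40.1 = 0.63400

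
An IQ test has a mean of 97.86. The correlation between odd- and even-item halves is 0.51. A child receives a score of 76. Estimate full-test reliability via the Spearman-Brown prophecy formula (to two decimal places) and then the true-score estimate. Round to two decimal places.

83.00

Spearman-Brown: ρ = 2r/(1 + r) = 2(0.51)/(1 + 0.51) = 1.020/1.51 = 0.6755 → 0.68
T̂ = 0.68(76) + 0.32(97.86) = 51.68 + 31.3152 = 82.995 → 83.00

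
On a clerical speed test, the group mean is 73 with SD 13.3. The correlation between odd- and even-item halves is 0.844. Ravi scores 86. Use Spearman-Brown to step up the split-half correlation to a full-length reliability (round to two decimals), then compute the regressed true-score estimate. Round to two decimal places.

Spearman-Brown: ρ = 2r/(1 + r) = 2(0.844)/(1 + 0.844) = 1.6880/1.844 = 0.9154 → 0.92
T̂ = ρX + (1 − ρ)μ
  = 0.92 × 86 + 0.08 × 73
  = 79.12 + 5.84
  = 84.960
  ≈ 84.96

84.96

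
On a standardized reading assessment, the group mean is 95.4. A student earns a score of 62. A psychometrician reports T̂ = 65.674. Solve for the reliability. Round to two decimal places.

T̂ = ρX + (1 − ρ)μ  ⇒  T̂ − μ = ρ(X − μ)
ρ = (T̂ − μ)/(X − μ) = (65.674 − 95.4) / (62 − 95.4) = -29.726 / -33.4 = 0.8900

0.89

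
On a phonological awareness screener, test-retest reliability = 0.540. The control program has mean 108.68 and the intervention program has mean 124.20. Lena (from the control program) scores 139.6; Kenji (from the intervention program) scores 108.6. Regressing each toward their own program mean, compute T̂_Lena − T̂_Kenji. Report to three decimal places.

9.601

T̂_Lena = 0.540(139.6) + 0.460(108.68) = 125.37680
T̂_Kenji = 0.540(108.6) + 0.460(124.20) = 115.77600
Difference = 125.37680 − 115.77600 = 9.60080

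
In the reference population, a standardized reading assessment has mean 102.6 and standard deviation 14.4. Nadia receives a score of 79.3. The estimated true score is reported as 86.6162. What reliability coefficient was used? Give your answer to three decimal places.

0.686

T̂ = ρX + (1 − ρ)μ  ⇒  T̂ − μ = ρ(X − μ)
ρ = (T̂ − μ)/(X − μ) = (86.6162 − 102.6) / (79.3 − 102.6) = -15.9838 / -23.3 = 0.68600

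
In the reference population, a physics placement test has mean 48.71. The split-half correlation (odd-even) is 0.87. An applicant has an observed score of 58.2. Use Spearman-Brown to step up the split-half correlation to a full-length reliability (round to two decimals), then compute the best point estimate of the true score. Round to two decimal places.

Spearman-Brown: ρ = 2r/(1 + r) = 2(0.87)/(1 + 0.87) = 1.740/1.87 = 0.9305 → 0.93
Regress the observed score toward the mean by the unreliability: T̂ = 0.93·58.2 + 0.07·48.71 = 54.126 + 3.4097 = 57.536.

57.54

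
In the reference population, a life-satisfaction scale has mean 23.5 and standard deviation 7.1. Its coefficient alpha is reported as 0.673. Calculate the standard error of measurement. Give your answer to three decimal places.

SEM = SD · √(1 − ρ) = 7.1 × √0.327 = 7.1 × 0.5718 = 4.0601

4.060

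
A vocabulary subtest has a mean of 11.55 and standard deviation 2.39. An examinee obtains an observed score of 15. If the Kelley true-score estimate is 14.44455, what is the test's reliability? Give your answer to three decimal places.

0.839

T̂ = ρX + (1 − ρ)μ  ⇒  T̂ − μ = ρ(X − μ)
ρ = (T̂ − μ)/(X − μ) = (14.44455 − 11.55) / (15 − 11.55) = 2.89455 / 3.45 = 0.83900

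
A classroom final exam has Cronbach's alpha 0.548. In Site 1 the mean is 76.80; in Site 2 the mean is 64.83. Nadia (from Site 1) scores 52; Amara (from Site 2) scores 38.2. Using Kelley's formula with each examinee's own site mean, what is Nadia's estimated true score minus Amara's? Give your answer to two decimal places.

12.97

T̂_Nadia = 0.548(52) + 0.452(76.80) = 63.2096
T̂_Amara = 0.548(38.2) + 0.452(64.83) = 50.2368
Difference = 63.2096 − 50.2368 = 12.9728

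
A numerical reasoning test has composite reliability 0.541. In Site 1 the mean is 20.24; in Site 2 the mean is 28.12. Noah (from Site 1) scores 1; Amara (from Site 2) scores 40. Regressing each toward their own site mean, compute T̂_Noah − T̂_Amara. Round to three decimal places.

-24.716

T̂_Noah = 0.541(1) + 0.459(20.24) = 9.83116
T̂_Amara = 0.541(40) + 0.459(28.12) = 34.54708
Difference = 9.83116 − 34.54708 = -24.71592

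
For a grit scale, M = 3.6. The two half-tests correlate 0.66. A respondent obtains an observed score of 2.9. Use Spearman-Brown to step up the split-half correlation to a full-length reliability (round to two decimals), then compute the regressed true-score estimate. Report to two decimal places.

3.04

Spearman-Brown: ρ = 2r/(1 + r) = 2(0.66)/(1 + 0.66) = 1.320/1.66 = 0.7952 → 0.80
T̂ = ρX + (1 − ρ)μ
  = 0.80 × 2.9 + 0.20 × 3.6
  = 2.320 + 0.720
  = 3.040
  ≈ 3.04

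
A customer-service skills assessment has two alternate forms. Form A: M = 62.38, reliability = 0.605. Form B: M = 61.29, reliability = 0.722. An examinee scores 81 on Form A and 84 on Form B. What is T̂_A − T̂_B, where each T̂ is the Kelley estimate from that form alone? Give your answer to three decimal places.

-4.042

T̂_A = 0.605(81) + 0.395(62.38) = 73.64510
T̂_B = 0.722(84) + 0.278(61.29) = 77.68662
T̂_A − T̂_B = -4.04152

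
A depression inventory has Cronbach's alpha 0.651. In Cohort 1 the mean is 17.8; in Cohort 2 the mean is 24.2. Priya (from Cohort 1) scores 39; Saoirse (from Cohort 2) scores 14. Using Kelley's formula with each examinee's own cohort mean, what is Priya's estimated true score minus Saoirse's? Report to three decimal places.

14.041

T̂_Priya = 0.651(39) + 0.349(17.8) = 31.60120
T̂_Saoirse = 0.651(14) + 0.349(24.2) = 17.55980
Difference = 31.60120 − 17.55980 = 14.04140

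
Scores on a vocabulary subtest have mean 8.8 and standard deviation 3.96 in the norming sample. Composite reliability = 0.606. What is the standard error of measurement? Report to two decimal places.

SEM = SD · √(1 − ρ) = 3.96 × √0.394 = 3.96 × 0.6277 = 2.486

2.49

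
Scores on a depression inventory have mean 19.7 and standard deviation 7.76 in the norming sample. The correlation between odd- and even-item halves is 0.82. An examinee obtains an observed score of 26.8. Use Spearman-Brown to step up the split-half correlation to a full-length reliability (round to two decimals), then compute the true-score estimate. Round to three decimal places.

Spearman-Brown: ρ = 2r/(1 + r) = 2(0.82)/(1 + 0.82) = 1.640/1.82 = 0.9011 → 0.90
Regress the observed score toward the mean by the unreliability: T̂ = 0.90·26.8 + 0.10·19.7 = 24.120 + 1.970 = 26.0900.

26.090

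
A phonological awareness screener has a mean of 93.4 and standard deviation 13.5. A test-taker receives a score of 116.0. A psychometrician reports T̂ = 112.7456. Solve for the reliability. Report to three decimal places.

0.856

T̂ = ρX + (1 − ρ)μ  ⇒  T̂ − μ = ρ(X − μ)
ρ = (T̂ − μ)/(X − μ) = (112.7456 − 93.4) / (116.0 − 93.4) = 19.3456 / 22.6 = 0.85600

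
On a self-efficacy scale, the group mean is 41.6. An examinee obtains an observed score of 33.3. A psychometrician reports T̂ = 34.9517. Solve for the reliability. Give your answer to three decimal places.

T̂ = ρX + (1 − ρ)μ  ⇒  T̂ − μ = ρ(X − μ)
ρ = (T̂ − μ)/(X − μ) = (34.9517 − 41.6) / (33.3 − 41.6) = -6.6483 / -8.3 = 0.80100

0.801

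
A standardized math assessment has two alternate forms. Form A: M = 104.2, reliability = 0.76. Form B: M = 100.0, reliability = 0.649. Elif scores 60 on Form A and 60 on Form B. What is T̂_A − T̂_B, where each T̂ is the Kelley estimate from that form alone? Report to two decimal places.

-3.43

T̂_A = 0.76(60) + 0.24(104.2) = 70.6080
T̂_B = 0.649(60) + 0.351(100.0) = 74.0400
T̂_A − T̂_B = -3.4320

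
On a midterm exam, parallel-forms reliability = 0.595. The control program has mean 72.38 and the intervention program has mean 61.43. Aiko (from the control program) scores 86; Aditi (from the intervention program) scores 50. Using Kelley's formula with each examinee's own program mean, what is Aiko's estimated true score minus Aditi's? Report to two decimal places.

25.85

T̂_Aiko = 0.595(86) + 0.405(72.38) = 80.4839
T̂_Aditi = 0.595(50) + 0.405(61.43) = 54.6292
Difference = 80.4839 − 54.6292 = 25.8547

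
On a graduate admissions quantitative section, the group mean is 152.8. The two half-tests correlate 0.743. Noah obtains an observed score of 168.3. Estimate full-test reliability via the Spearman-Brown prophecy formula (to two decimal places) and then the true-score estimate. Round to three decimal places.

165.975

Spearman-Brown: ρ = 2r/(1 + r) = 2(0.743)/(1 + 0.743) = 1.4860/1.743 = 0.8526 → 0.85
T̂ = ρX + (1 − ρ)μ
  = 0.85 × 168.3 + 0.15 × 152.8
  = 143.055 + 22.920
  = 165.9750
  ≈ 165.975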